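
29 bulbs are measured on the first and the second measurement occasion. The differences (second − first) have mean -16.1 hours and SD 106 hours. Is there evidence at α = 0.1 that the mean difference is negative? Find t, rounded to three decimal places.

-0.818

H0: μ_d = 0; H1: μ_d < 0 (paired t-test on the differences, left-tailed).
t = d̄/(s_d/√n) = -16.1/(106/√29) = -0.818
df = n − 1 = 28
p-value = P(T ≤ -0.818) ≈ 0.2102
Since p ≈ 0.2102 > α = 0.1, fail to reject H0; the evidence is not statistically significant.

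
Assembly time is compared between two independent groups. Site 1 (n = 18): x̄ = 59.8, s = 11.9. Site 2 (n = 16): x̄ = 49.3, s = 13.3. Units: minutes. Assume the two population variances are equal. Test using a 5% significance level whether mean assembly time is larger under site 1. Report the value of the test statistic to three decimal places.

Let group 1 = site 1, group 2 = site 2. H0: μ_1 = μ_2; H1: μ_1 > μ_2 (two-sample pooled-variance t-test, right-tailed).
s_p² = [(18−1)·11.9² + (16−1)·13.3²]/(18+16−2) = 158.148
t = (59.8 − 49.3)/√[158.148·(1/18 + 1/16)] = 2.430
df = n₁ + n₂ − 2 = 32
p-value = P(T ≥ 2.430) ≈ 0.0104
Since p ≈ 0.0104 < α = 0.05, reject H0; the evidence is statistically significant.

2.430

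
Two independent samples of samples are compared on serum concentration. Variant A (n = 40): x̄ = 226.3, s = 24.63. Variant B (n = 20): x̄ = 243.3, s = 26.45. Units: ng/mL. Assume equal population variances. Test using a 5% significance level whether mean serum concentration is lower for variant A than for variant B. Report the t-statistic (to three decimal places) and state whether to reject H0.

Let group 1 = variant A, group 2 = variant B. H0: μ_1 = μ_2; H1: μ_1 < μ_2 (two-sample pooled-variance t-test, left-tailed).
s_p² = [(40−1)·24.63² + (20−1)·26.45²]/(40+20−2) = 637.091
t = (226.3 − 243.3)/√[637.091·(1/40 + 1/20)] = -2.459
df = n₁ + n₂ − 2 = 58
p-value = P(T ≤ -2.459) ≈ 0.008
Since p ≈ 0.008 < α = 0.05, reject H0; the data support H1.

t = -2.459; reject H0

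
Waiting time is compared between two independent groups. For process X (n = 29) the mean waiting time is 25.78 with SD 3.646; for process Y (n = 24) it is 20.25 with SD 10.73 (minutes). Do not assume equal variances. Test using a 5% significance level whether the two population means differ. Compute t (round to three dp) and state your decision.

t = 2.412; reject H0

Let group 1 = process X, group 2 = process Y. H0: μ_1 = μ_2; H1: μ_1 ≠ μ_2 (Welch's two-sample t-test, two-sided).
t = (x̄_1 − x̄_2)/√(s_1²/n_1 + s_2²/n_2) = (25.78 − 20.25)/√(3.646²/29 + 10.73²/24) = 2.412
Welch–Satterthwaite df ≈ 27.40
Two-sided p-value ≈ 0.0228
Since p ≈ 0.0228 < α = 0.05, reject H0; the data support H1.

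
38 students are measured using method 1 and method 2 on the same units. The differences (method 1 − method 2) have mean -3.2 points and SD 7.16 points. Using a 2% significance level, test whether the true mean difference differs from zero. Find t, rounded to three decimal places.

-2.755

H0: μ_d = 0; H1: μ_d ≠ 0 (paired t-test on the differences, two-sided).
t = d̄/(s_d/√n) = -3.2/(7.16/√38) = -2.755
df = n − 1 = 37
Two-sided p-value ≈ 0.0091
Since p ≈ 0.0091 < α = 0.02, reject H0; the evidence is statistically significant.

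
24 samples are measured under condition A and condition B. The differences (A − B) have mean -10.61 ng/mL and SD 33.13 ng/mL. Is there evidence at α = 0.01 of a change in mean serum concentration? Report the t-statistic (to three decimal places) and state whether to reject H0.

t = -1.569; fail to reject H0

H0: μ_d = 0; H1: μ_d ≠ 0 (paired t-test on the differences, two-sided).
t = d̄/(s_d/√n) = -10.61/(33.13/√24) = -1.569
df = n − 1 = 23
Two-sided p-value ≈ 0.1303
Since p ≈ 0.1303 > α = 0.01, fail to reject H0; the data do not provide sufficient evidence against H0.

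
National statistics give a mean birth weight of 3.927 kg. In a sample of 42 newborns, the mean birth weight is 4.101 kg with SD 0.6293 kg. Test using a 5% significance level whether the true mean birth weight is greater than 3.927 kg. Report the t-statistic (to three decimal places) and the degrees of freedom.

t = 1.792, df = 41

H0: μ = 3.927; H1: μ > 3.927 (one-sample t-test, right-tailed).
t = (x̄ − μ₀)/(s/√n) = (4.101 − 3.927)/(0.6293/√42) = 1.792
df = n − 1 = 41
p-value = P(T ≥ 1.792) ≈ 0.040
Since p ≈ 0.040 < α = 0.05, reject H0; the evidence is statistically significant.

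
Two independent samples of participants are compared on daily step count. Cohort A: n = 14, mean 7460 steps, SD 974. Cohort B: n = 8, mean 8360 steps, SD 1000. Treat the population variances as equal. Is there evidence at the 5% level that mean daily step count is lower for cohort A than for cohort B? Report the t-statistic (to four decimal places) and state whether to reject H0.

t = -2.0654; reject H0

Let group 1 = cohort A, group 2 = cohort B. H0: μ_1 = μ_2; H1: μ_1 < μ_2 (two-sample pooled-variance t-test, left-tailed).
s_p² = [(14−1)·974² + (8−1)·1000²]/(14+8−2) = 966639
t = (7460 − 8360)/√[966639·(1/14 + 1/8)] = -2.0654
df = n₁ + n₂ − 2 = 20
p-value = P(T ≤ -2.0654) ≈ 0.0260
Since p ≈ 0.0260 < α = 0.05, reject H0; the data support H1.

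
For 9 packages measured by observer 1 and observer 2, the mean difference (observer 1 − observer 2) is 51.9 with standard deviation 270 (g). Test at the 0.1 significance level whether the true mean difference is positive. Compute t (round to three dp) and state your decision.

H0: μ_d = 0; H1: μ_d > 0 (paired t-test on the differences, right-tailed).
t = d̄/(s_d/√n) = 51.9/(270/√9) = 0.577
df = n − 1 = 8
p-value = P(T ≥ 0.577) ≈ 0.2900
Since p ≈ 0.2900 > α = 0.1, fail to reject H0; the data do not provide sufficient evidence against H0.

t = 0.577; fail to reject H0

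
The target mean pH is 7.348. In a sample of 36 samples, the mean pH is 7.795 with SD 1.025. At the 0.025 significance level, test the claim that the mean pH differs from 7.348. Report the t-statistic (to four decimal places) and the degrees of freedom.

t = 2.6166, df = 35

H0: μ = 7.348; H1: μ ≠ 7.348 (one-sample t-test, two-sided).
t = (x̄ − μ₀)/(s/√n) = (7.795 − 7.348)/(1.025/√36) = 2.6166
df = n − 1 = 35
Two-sided p-value ≈ 0.013
Since p ≈ 0.013 < α = 0.025, reject H0; the data support H1.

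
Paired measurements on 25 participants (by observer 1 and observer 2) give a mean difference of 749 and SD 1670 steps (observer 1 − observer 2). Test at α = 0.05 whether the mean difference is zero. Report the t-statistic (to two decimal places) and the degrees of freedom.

t = 2.24, df = 24

H0: μ_d = 0; H1: μ_d ≠ 0 (paired t-test on the differences, two-sided).
t = d̄/(s_d/√n) = 749/(1670/√25) = 2.24
df = n − 1 = 24
Two-sided p-value ≈ 0.034
Since p ≈ 0.034 < α = 0.05, reject H0; the evidence is statistically significant.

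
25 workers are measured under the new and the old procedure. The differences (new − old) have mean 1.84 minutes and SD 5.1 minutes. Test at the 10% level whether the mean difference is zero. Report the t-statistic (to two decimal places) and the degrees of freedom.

t = 1.80, df = 24

H0: μ_d = 0; H1: μ_d ≠ 0 (paired t-test on the differences, two-sided).
t = d̄/(s_d/√n) = 1.84/(5.1/√25) = 1.80
df = n − 1 = 24
Two-sided p-value ≈ 0.0838
Since p ≈ 0.0838 < α = 0.1, reject H0; the evidence is statistically significant.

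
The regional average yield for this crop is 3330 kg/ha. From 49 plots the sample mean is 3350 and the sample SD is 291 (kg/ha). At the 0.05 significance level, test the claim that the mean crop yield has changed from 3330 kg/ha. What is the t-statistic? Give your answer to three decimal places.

H0: μ = 3330; H1: μ ≠ 3330 (one-sample t-test, two-sided).
t = (x̄ − μ₀)/(s/√n) = (3350 − 3330)/(291/√49) = 0.481
df = n − 1 = 48
Two-sided p-value ≈ 0.6326
Since p ≈ 0.6326 > α = 0.05, fail to reject H0; the data do not provide sufficient evidence against H0.

0.481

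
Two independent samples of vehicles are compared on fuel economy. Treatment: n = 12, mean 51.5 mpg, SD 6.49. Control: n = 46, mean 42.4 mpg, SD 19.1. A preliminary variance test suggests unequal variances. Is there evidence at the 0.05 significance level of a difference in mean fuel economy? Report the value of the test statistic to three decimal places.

2.690

Let group 1 = treatment, group 2 = control. H0: μ_1 = μ_2; H1: μ_1 ≠ μ_2 (Welch's two-sample t-test, two-sided).
t = (x̄_1 − x̄_2)/√(s_1²/n_1 + s_2²/n_2) = (51.5 − 42.4)/√(6.49²/12 + 19.1²/46) = 2.690
Welch–Satterthwaite df ≈ 51.99
Two-sided p-value ≈ 0.010
Since p ≈ 0.010 < α = 0.05, reject H0; the data support H1.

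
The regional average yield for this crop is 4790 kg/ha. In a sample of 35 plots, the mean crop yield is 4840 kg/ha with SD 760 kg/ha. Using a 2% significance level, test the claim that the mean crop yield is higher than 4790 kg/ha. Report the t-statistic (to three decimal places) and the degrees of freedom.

H0: μ = 4790; H1: μ > 4790 (one-sample t-test, right-tailed).
t = (x̄ − μ₀)/(s/√n) = (4840 − 4790)/(760/√35) = 0.389
df = n − 1 = 34
p-value = P(T ≥ 0.389) ≈ 0.350
Since p ≈ 0.350 > α = 0.02, fail to reject H0; the data do not provide sufficient evidence against H0.

t = 0.389, df = 34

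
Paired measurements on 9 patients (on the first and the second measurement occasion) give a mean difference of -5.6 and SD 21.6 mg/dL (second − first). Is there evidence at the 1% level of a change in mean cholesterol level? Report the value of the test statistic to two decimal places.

-0.78

H0: μ_d = 0; H1: μ_d ≠ 0 (paired t-test on the differences, two-sided).
t = d̄/(s_d/√n) = -5.6/(21.6/√9) = -0.78
df = n − 1 = 8
Two-sided p-value ≈ 0.4591
Since p ≈ 0.4591 > α = 0.01, fail to reject H0; the data do not provide sufficient evidence against H0.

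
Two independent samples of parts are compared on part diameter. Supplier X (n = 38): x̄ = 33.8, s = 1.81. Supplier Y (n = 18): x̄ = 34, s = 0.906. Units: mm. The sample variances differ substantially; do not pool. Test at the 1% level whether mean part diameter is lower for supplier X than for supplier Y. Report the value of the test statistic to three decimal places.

-0.551

Let group 1 = supplier X, group 2 = supplier Y. H0: μ_1 = μ_2; H1: μ_1 < μ_2 (Welch's two-sample t-test, left-tailed).
t = (x̄_1 − x̄_2)/√(s_1²/n_1 + s_2²/n_2) = (33.8 − 34)/√(1.81²/38 + 0.906²/18) = -0.551
Welch–Satterthwaite df ≈ 53.76
p-value = P(T ≤ -0.551) ≈ 0.292
Since p ≈ 0.292 > α = 0.01, fail to reject H0; the evidence is not statistically significant.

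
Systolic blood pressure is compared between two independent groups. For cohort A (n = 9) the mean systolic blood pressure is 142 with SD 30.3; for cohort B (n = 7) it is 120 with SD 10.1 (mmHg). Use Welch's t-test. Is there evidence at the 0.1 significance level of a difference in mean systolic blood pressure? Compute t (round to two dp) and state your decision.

Let group 1 = cohort A, group 2 = cohort B. H0: μ_1 = μ_2; H1: μ_1 ≠ μ_2 (Welch's two-sample t-test, two-sided).
t = (x̄_1 − x̄_2)/√(s_1²/n_1 + s_2²/n_2) = (142 − 120)/√(30.3²/9 + 10.1²/7) = 2.04
Welch–Satterthwaite df ≈ 10.17
Two-sided p-value ≈ 0.068
Since p ≈ 0.068 < α = 0.1, reject H0; the evidence is statistically significant.

t = 2.04; reject H0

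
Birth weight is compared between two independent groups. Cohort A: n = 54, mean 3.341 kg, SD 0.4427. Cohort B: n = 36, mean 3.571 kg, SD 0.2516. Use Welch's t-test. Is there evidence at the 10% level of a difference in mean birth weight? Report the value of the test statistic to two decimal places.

Let group 1 = cohort A, group 2 = cohort B. H0: μ_1 = μ_2; H1: μ_1 ≠ μ_2 (Welch's two-sample t-test, two-sided).
t = (x̄_1 − x̄_2)/√(s_1²/n_1 + s_2²/n_2) = (3.341 − 3.571)/√(0.4427²/54 + 0.2516²/36) = -3.13
Welch–Satterthwaite df ≈ 86.17
Two-sided p-value ≈ 0.0024
Since p ≈ 0.0024 < α = 0.1, reject H0; the evidence is statistically significant.

-3.13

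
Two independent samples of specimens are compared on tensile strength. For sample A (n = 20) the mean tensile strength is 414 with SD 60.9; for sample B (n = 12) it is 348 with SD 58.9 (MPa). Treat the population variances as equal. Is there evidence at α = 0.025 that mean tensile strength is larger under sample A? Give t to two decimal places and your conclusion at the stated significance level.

Let group 1 = sample A, group 2 = sample B. H0: μ_1 = μ_2; H1: μ_1 > μ_2 (two-sample pooled-variance t-test, right-tailed).
s_p² = [(20−1)·60.9² + (12−1)·58.9²]/(20+12−2) = 3620.96
t = (414 − 348)/√[3620.96·(1/20 + 1/12)] = 3.00
df = n₁ + n₂ − 2 = 30
p-value = P(T ≥ 3.00) ≈ 0.0027
Since p ≈ 0.0027 < α = 0.025, reject H0; the data support H1.

t = 3.00; reject H0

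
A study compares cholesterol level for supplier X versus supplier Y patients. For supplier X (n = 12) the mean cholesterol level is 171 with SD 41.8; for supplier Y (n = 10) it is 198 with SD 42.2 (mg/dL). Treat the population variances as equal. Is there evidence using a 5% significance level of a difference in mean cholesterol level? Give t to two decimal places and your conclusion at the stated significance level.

t = -1.50; fail to reject H0

Let group 1 = supplier X, group 2 = supplier Y. H0: μ_1 = μ_2; H1: μ_1 ≠ μ_2 (two-sample pooled-variance t-test, two-sided).
s_p² = [(12−1)·41.8² + (10−1)·42.2²]/(12+10−2) = 1762.36
t = (171 − 198)/√[1762.36·(1/12 + 1/10)] = -1.50
df = n₁ + n₂ − 2 = 20
Two-sided p-value ≈ 0.149
Since p ≈ 0.149 > α = 0.05, fail to reject H0; the evidence is not statistically significant.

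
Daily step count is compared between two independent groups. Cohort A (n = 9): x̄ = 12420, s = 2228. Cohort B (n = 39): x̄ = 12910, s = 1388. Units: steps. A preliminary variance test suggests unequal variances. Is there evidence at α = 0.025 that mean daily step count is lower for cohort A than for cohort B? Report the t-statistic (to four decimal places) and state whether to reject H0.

Let group 1 = cohort A, group 2 = cohort B. H0: μ_1 = μ_2; H1: μ_1 < μ_2 (Welch's two-sample t-test, left-tailed).
t = (x̄_1 − x̄_2)/√(s_1²/n_1 + s_2²/n_2) = (12420 − 12910)/√(2228²/9 + 1388²/39) = -0.6321
Welch–Satterthwaite df ≈ 9.48
p-value = P(T ≤ -0.6321) ≈ 0.271
Since p ≈ 0.271 > α = 0.025, fail to reject H0; the evidence is not statistically significant.

t = -0.6321; fail to reject H0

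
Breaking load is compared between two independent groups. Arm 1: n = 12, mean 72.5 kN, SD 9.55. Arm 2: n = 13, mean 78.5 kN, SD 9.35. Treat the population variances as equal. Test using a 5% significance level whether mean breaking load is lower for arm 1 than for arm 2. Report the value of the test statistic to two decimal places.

Let group 1 = arm 1, group 2 = arm 2. H0: μ_1 = μ_2; H1: μ_1 < μ_2 (two-sample pooled-variance t-test, left-tailed).
s_p² = [(12−1)·9.55² + (13−1)·9.35²]/(12+13−2) = 89.2303
t = (72.5 − 78.5)/√[89.2303·(1/12 + 1/13)] = -1.59
df = n₁ + n₂ − 2 = 23
p-value = P(T ≤ -1.59) ≈ 0.0631
Since p ≈ 0.0631 > α = 0.05, fail to reject H0; the evidence is not statistically significant.

-1.59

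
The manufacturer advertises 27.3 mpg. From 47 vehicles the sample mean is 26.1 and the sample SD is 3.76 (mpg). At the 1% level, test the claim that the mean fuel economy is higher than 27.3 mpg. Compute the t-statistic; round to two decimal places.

H0: μ = 27.3; H1: μ > 27.3 (one-sample t-test, right-tailed).
t = (x̄ − μ₀)/(s/√n) = (26.1 − 27.3)/(3.76/√47) = -2.19
df = n − 1 = 46
p-value = P(T ≥ -2.19) ≈ 0.9831
Since p ≈ 0.9831 > α = 0.01, fail to reject H0; the evidence is not statistically significant.

-2.19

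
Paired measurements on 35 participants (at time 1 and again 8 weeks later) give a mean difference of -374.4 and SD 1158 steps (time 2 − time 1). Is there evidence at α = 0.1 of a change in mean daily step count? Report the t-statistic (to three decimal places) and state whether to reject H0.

H0: μ_d = 0; H1: μ_d ≠ 0 (paired t-test on the differences, two-sided).
t = d̄/(s_d/√n) = -374.4/(1158/√35) = -1.913
df = n − 1 = 34
Two-sided p-value ≈ 0.064
Since p ≈ 0.064 < α = 0.1, reject H0; the evidence is statistically significant.

t = -1.913; reject H0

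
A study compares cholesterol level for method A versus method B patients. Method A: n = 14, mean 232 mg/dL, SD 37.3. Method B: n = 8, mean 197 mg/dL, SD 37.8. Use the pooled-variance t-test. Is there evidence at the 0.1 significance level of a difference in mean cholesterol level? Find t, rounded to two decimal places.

2.11

Let group 1 = method A, group 2 = method B. H0: μ_1 = μ_2; H1: μ_1 ≠ μ_2 (two-sample pooled-variance t-test, two-sided).
s_p² = [(14−1)·37.3² + (8−1)·37.8²]/(14+8−2) = 1404.43
t = (232 − 197)/√[1404.43·(1/14 + 1/8)] = 2.11
df = n₁ + n₂ − 2 = 20
Two-sided p-value ≈ 0.048
Since p ≈ 0.048 < α = 0.1, reject H0; the data support H1.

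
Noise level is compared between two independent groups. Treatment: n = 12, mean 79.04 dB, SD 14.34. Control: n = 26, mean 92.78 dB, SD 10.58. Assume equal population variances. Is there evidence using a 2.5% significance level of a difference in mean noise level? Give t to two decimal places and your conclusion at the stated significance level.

Let group 1 = treatment, group 2 = control. H0: μ_1 = μ_2; H1: μ_1 ≠ μ_2 (two-sample pooled-variance t-test, two-sided).
s_p² = [(12−1)·14.34² + (26−1)·10.58²]/(12+26−2) = 140.567
t = (79.04 − 92.78)/√[140.567·(1/12 + 1/26)] = -3.32
df = n₁ + n₂ − 2 = 36
Two-sided p-value ≈ 0.0021
Since p ≈ 0.0021 < α = 0.025, reject H0; the data support H1.

t = -3.32; reject H0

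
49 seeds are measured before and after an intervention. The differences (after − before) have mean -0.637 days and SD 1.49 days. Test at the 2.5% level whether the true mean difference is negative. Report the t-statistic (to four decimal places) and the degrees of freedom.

t = -2.9926, df = 48

H0: μ_d = 0; H1: μ_d < 0 (paired t-test on the differences, left-tailed).
t = d̄/(s_d/√n) = -0.637/(1.49/√49) = -2.9926
df = n − 1 = 48
p-value = P(T ≤ -2.9926) ≈ 0.002
Since p ≈ 0.002 < α = 0.025, reject H0; the data support H1.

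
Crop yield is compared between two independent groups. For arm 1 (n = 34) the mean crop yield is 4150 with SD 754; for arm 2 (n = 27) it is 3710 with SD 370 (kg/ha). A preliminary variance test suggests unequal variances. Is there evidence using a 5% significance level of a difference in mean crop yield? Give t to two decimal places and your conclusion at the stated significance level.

t = 2.98; reject H0

Let group 1 = arm 1, group 2 = arm 2. H0: μ_1 = μ_2; H1: μ_1 ≠ μ_2 (Welch's two-sample t-test, two-sided).
t = (x̄_1 − x̄_2)/√(s_1²/n_1 + s_2²/n_2) = (4150 − 3710)/√(754²/34 + 370²/27) = 2.98
Welch–Satterthwaite df ≈ 50.19
Two-sided p-value ≈ 0.004
Since p ≈ 0.004 < α = 0.05, reject H0; the data support H1.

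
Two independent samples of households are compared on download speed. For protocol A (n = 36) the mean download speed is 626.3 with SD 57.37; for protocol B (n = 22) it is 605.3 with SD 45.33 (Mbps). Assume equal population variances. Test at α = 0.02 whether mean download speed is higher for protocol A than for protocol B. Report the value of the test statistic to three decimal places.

Let group 1 = protocol A, group 2 = protocol B. H0: μ_1 = μ_2; H1: μ_1 > μ_2 (two-sample pooled-variance t-test, right-tailed).
s_p² = [(36−1)·57.37² + (22−1)·45.33²]/(36+22−2) = 2827.63
t = (626.3 − 605.3)/√[2827.63·(1/36 + 1/22)] = 1.459
df = n₁ + n₂ − 2 = 56
p-value = P(T ≥ 1.459) ≈ 0.0750
Since p ≈ 0.0750 > α = 0.02, fail to reject H0; the data do not provide sufficient evidence against H0.

1.459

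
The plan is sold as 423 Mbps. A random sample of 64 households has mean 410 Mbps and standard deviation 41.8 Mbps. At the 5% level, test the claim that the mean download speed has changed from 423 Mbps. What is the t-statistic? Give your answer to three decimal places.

-2.488

H0: μ = 423; H1: μ ≠ 423 (one-sample t-test, two-sided).
t = (x̄ − μ₀)/(s/√n) = (410 − 423)/(41.8/√64) = -2.488
df = n − 1 = 63
Two-sided p-value ≈ 0.0155
Since p ≈ 0.0155 < α = 0.05, reject H0; the data support H1.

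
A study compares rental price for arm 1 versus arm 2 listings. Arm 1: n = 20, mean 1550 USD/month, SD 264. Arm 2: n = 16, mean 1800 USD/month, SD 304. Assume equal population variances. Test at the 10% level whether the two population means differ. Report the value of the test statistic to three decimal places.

Let group 1 = arm 1, group 2 = arm 2. H0: μ_1 = μ_2; H1: μ_1 ≠ μ_2 (two-sample pooled-variance t-test, two-sided).
s_p² = [(20−1)·264² + (16−1)·304²]/(20+16−2) = 79719.5
t = (1550 − 1800)/√[79719.5·(1/20 + 1/16)] = -2.640
df = n₁ + n₂ − 2 = 34
Two-sided p-value ≈ 0.0124
Since p ≈ 0.0124 < α = 0.1, reject H0; the data support H1.

-2.640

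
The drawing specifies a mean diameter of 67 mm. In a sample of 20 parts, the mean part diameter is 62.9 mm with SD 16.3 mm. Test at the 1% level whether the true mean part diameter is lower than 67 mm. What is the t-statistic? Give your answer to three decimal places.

-1.125

H0: μ = 67; H1: μ < 67 (one-sample t-test, left-tailed).
t = (x̄ − μ₀)/(s/√n) = (62.9 − 67)/(16.3/√20) = -1.125
df = n − 1 = 19
p-value = P(T ≤ -1.125) ≈ 0.1373
Since p ≈ 0.1373 > α = 0.01, fail to reject H0; the evidence is not statistically significant.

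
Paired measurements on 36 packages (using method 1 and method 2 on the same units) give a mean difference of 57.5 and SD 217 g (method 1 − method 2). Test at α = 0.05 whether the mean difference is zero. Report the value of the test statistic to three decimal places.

H0: μ_d = 0; H1: μ_d ≠ 0 (paired t-test on the differences, two-sided).
t = d̄/(s_d/√n) = 57.5/(217/√36) = 1.590
df = n − 1 = 35
Two-sided p-value ≈ 0.1209
Since p ≈ 0.1209 > α = 0.05, fail to reject H0; the data do not provide sufficient evidence against H0.

1.590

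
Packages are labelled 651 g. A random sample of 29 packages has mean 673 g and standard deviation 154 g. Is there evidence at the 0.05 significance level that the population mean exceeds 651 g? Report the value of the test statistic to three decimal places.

H0: μ = 651; H1: μ > 651 (one-sample t-test, right-tailed).
t = (x̄ − μ₀)/(s/√n) = (673 − 651)/(154/√29) = 0.769
df = n − 1 = 28
p-value = P(T ≥ 0.769) ≈ 0.224
Since p ≈ 0.224 > α = 0.05, fail to reject H0; the evidence is not statistically significant.

0.769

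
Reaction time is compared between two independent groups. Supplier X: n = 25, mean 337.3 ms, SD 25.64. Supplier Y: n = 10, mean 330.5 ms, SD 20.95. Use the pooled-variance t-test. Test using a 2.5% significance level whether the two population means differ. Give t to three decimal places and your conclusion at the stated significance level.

t = 0.743; fail to reject H0

Let group 1 = supplier X, group 2 = supplier Y. H0: μ_1 = μ_2; H1: μ_1 ≠ μ_2 (two-sample pooled-variance t-test, two-sided).
s_p² = [(25−1)·25.64² + (10−1)·20.95²]/(25+10−2) = 597.817
t = (337.3 − 330.5)/√[597.817·(1/25 + 1/10)] = 0.743
df = n₁ + n₂ − 2 = 33
Two-sided p-value ≈ 0.4626
Since p ≈ 0.4626 > α = 0.025, fail to reject H0; the data do not provide sufficient evidence against H0.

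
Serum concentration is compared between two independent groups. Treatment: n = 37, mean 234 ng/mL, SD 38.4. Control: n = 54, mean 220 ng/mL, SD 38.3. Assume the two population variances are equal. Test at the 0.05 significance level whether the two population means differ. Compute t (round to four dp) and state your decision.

t = 1.7110; fail to reject H0

Let group 1 = treatment, group 2 = control. H0: μ_1 = μ_2; H1: μ_1 ≠ μ_2 (two-sample pooled-variance t-test, two-sided).
s_p² = [(37−1)·38.4² + (54−1)·38.3²]/(37+54−2) = 1469.99
t = (234 − 220)/√[1469.99·(1/37 + 1/54)] = 1.7110
df = n₁ + n₂ − 2 = 89
Two-sided p-value ≈ 0.0906
Since p ≈ 0.0906 > α = 0.05, fail to reject H0; the evidence is not statistically significant.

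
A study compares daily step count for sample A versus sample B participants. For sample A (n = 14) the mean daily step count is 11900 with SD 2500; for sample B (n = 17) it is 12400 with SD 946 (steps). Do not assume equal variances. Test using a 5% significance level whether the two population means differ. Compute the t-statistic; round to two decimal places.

-0.71

Let group 1 = sample A, group 2 = sample B. H0: μ_1 = μ_2; H1: μ_1 ≠ μ_2 (Welch's two-sample t-test, two-sided).
t = (x̄_1 − x̄_2)/√(s_1²/n_1 + s_2²/n_2) = (11900 − 12400)/√(2500²/14 + 946²/17) = -0.71
Welch–Satterthwaite df ≈ 16.07
Two-sided p-value ≈ 0.489
Since p ≈ 0.489 > α = 0.05, fail to reject H0; the evidence is not statistically significant.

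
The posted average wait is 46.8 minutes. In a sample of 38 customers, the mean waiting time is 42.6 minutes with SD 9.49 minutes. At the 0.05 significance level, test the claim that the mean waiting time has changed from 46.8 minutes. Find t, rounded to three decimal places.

-2.728

H0: μ = 46.8; H1: μ ≠ 46.8 (one-sample t-test, two-sided).
t = (x̄ − μ₀)/(s/√n) = (42.6 − 46.8)/(9.49/√38) = -2.728
df = n − 1 = 37
Two-sided p-value ≈ 0.010
Since p ≈ 0.010 < α = 0.05, reject H0; the evidence is statistically significant.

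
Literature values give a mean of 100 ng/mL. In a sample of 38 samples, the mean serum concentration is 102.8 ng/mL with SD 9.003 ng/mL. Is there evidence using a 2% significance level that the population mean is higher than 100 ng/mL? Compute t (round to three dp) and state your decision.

H0: μ = 100; H1: μ > 100 (one-sample t-test, right-tailed).
t = (x̄ − μ₀)/(s/√n) = (102.8 − 100)/(9.003/√38) = 1.917
df = n − 1 = 37
p-value = P(T ≥ 1.917) ≈ 0.031
Since p ≈ 0.031 > α = 0.02, fail to reject H0; the evidence is not statistically significant.

t = 1.917; fail to reject H0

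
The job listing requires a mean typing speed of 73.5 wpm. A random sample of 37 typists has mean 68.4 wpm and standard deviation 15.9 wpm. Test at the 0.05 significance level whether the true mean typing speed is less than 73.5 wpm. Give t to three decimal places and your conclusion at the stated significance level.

t = -1.951; reject H0

H0: μ = 73.5; H1: μ < 73.5 (one-sample t-test, left-tailed).
t = (x̄ − μ₀)/(s/√n) = (68.4 − 73.5)/(15.9/√37) = -1.951
df = n − 1 = 36
p-value = P(T ≤ -1.951) ≈ 0.0294
Since p ≈ 0.0294 < α = 0.05, reject H0; the data support H1.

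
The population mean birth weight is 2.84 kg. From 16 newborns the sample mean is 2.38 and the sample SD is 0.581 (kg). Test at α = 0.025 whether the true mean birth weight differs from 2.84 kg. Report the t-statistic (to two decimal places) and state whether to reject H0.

H0: μ = 2.84; H1: μ ≠ 2.84 (one-sample t-test, two-sided).
t = (x̄ − μ₀)/(s/√n) = (2.38 − 2.84)/(0.581/√16) = -3.17
df = n − 1 = 15
Two-sided p-value ≈ 0.0064
Since p ≈ 0.0064 < α = 0.025, reject H0; the data support H1.

t = -3.17; reject H0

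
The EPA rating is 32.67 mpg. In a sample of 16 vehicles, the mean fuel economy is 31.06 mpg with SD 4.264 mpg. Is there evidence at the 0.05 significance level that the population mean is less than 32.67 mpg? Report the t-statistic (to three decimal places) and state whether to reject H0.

t = -1.510; fail to reject H0

H0: μ = 32.67; H1: μ < 32.67 (one-sample t-test, left-tailed).
t = (x̄ − μ₀)/(s/√n) = (31.06 − 32.67)/(4.264/√16) = -1.510
df = n − 1 = 15
p-value = P(T ≤ -1.510) ≈ 0.0759
Since p ≈ 0.0759 > α = 0.05, fail to reject H0; the data do not provide sufficient evidence against H0.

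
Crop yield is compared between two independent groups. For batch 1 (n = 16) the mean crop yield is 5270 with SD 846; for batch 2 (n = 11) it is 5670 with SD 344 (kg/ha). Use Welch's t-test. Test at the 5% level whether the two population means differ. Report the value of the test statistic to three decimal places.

-1.698

Let group 1 = batch 1, group 2 = batch 2. H0: μ_1 = μ_2; H1: μ_1 ≠ μ_2 (Welch's two-sample t-test, two-sided).
t = (x̄_1 − x̄_2)/√(s_1²/n_1 + s_2²/n_2) = (5270 − 5670)/√(846²/16 + 344²/11) = -1.698
Welch–Satterthwaite df ≈ 21.24
Two-sided p-value ≈ 0.1041
Since p ≈ 0.1041 > α = 0.05, fail to reject H0; the evidence is not statistically significant.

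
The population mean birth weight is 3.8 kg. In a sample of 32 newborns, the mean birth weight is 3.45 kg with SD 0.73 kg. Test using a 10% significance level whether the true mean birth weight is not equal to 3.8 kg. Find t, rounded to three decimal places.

-2.712

H0: μ = 3.8; H1: μ ≠ 3.8 (one-sample t-test, two-sided).
t = (x̄ − μ₀)/(s/√n) = (3.45 − 3.8)/(0.73/√32) = -2.712
df = n − 1 = 31
Two-sided p-value ≈ 0.0108
Since p ≈ 0.0108 < α = 0.1, reject H0; the evidence is statistically significant.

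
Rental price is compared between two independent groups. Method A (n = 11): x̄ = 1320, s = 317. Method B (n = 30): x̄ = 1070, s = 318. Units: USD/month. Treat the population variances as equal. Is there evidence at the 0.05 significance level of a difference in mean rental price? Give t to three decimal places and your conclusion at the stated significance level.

t = 2.232; reject H0

Let group 1 = method A, group 2 = method B. H0: μ_1 = μ_2; H1: μ_1 ≠ μ_2 (two-sample pooled-variance t-test, two-sided).
s_p² = [(11−1)·317² + (30−1)·318²]/(11+30−2) = 100961
t = (1320 − 1070)/√[100961·(1/11 + 1/30)] = 2.232
df = n₁ + n₂ − 2 = 39
Two-sided p-value ≈ 0.031
Since p ≈ 0.031 < α = 0.05, reject H0; the evidence is statistically significant.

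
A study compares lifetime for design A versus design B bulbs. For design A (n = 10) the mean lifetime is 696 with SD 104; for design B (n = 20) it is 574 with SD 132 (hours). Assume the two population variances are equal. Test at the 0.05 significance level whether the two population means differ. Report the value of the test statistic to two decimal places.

Let group 1 = design A, group 2 = design B. H0: μ_1 = μ_2; H1: μ_1 ≠ μ_2 (two-sample pooled-variance t-test, two-sided).
s_p² = [(10−1)·104² + (20−1)·132²]/(10+20−2) = 15300
t = (696 − 574)/√[15300·(1/10 + 1/20)] = 2.55
df = n₁ + n₂ − 2 = 28
Two-sided p-value ≈ 0.0167
Since p ≈ 0.0167 < α = 0.05, reject H0; the data support H1.

2.55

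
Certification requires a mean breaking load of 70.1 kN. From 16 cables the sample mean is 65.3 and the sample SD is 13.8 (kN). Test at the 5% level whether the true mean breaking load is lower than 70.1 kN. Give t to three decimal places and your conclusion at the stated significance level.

H0: μ = 70.1; H1: μ < 70.1 (one-sample t-test, left-tailed).
t = (x̄ − μ₀)/(s/√n) = (65.3 − 70.1)/(13.8/√16) = -1.391
df = n − 1 = 15
p-value = P(T ≤ -1.391) ≈ 0.0922
Since p ≈ 0.0922 > α = 0.05, fail to reject H0; the evidence is not statistically significant.

t = -1.391; fail to reject H0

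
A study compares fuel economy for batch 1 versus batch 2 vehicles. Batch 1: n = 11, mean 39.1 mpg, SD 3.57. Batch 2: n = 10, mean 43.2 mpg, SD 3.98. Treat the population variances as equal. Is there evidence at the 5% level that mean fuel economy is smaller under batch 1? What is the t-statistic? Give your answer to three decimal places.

Let group 1 = batch 1, group 2 = batch 2. H0: μ_1 = μ_2; H1: μ_1 < μ_2 (two-sample pooled-variance t-test, left-tailed).
s_p² = [(11−1)·3.57² + (10−1)·3.98²]/(11+10−2) = 14.2112
t = (39.1 − 43.2)/√[14.2112·(1/11 + 1/10)] = -2.489
df = n₁ + n₂ − 2 = 19
p-value = P(T ≤ -2.489) ≈ 0.0111
Since p ≈ 0.0111 < α = 0.05, reject H0; the evidence is statistically significant.

-2.489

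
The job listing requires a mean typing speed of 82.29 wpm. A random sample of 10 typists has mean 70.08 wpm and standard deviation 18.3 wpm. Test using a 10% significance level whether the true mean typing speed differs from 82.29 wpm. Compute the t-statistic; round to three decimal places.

-2.110

H0: μ = 82.29; H1: μ ≠ 82.29 (one-sample t-test, two-sided).
t = (x̄ − μ₀)/(s/√n) = (70.08 − 82.29)/(18.3/√10) = -2.110
df = n − 1 = 9
Two-sided p-value ≈ 0.064
Since p ≈ 0.064 < α = 0.1, reject H0; the data support H1.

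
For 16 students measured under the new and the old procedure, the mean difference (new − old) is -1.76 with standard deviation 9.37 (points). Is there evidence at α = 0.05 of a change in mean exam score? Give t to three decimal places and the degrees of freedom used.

H0: μ_d = 0; H1: μ_d ≠ 0 (paired t-test on the differences, two-sided).
t = d̄/(s_d/√n) = -1.76/(9.37/√16) = -0.751
df = n − 1 = 15
Two-sided p-value ≈ 0.4641
Since p ≈ 0.4641 > α = 0.05, fail to reject H0; the evidence is not statistically significant.

t = -0.751, df = 15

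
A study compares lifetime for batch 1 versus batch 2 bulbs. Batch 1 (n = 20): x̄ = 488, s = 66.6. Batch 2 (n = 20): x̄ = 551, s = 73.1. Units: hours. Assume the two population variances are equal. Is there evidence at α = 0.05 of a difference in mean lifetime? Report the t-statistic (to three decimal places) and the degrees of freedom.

Let group 1 = batch 1, group 2 = batch 2. H0: μ_1 = μ_2; H1: μ_1 ≠ μ_2 (two-sample pooled-variance t-test, two-sided).
s_p² = [(20−1)·66.6² + (20−1)·73.1²]/(20+20−2) = 4889.58
t = (488 − 551)/√[4889.58·(1/20 + 1/20)] = -2.849
df = n₁ + n₂ − 2 = 38
Two-sided p-value ≈ 0.0070
Since p ≈ 0.0070 < α = 0.05, reject H0; the data support H1.

t = -2.849, df = 38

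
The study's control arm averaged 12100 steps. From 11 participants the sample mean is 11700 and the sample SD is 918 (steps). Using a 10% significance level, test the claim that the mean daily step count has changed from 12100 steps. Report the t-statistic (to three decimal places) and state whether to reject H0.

H0: μ = 12100; H1: μ ≠ 12100 (one-sample t-test, two-sided).
t = (x̄ − μ₀)/(s/√n) = (11700 − 12100)/(918/√11) = -1.445
df = n − 1 = 10
Two-sided p-value ≈ 0.1790
Since p ≈ 0.1790 > α = 0.1, fail to reject H0; the data do not provide sufficient evidence against H0.

t = -1.445; fail to reject H0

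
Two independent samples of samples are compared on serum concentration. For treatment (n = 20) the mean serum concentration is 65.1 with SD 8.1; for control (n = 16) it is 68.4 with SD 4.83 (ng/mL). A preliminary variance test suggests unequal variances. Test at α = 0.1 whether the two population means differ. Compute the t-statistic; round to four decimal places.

Let group 1 = treatment, group 2 = control. H0: μ_1 = μ_2; H1: μ_1 ≠ μ_2 (Welch's two-sample t-test, two-sided).
t = (x̄_1 − x̄_2)/√(s_1²/n_1 + s_2²/n_2) = (65.1 − 68.4)/√(8.1²/20 + 4.83²/16) = -1.5160
Welch–Satterthwaite df ≈ 31.71
Two-sided p-value ≈ 0.1394
Since p ≈ 0.1394 > α = 0.1, fail to reject H0; the data do not provide sufficient evidence against H0.

-1.5160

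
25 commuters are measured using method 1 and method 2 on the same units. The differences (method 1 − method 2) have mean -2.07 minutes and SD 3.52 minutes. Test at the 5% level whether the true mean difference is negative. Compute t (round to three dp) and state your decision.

H0: μ_d = 0; H1: μ_d < 0 (paired t-test on the differences, left-tailed).
t = d̄/(s_d/√n) = -2.07/(3.52/√25) = -2.940
df = n − 1 = 24
p-value = P(T ≤ -2.940) ≈ 0.0036
Since p ≈ 0.0036 < α = 0.05, reject H0; the data support H1.

t = -2.940; reject H0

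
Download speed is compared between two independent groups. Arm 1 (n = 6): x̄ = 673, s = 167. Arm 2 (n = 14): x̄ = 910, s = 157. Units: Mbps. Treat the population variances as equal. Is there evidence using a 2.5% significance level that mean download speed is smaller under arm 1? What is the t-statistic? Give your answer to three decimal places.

Let group 1 = arm 1, group 2 = arm 2. H0: μ_1 = μ_2; H1: μ_1 < μ_2 (two-sample pooled-variance t-test, left-tailed).
s_p² = [(6−1)·167² + (14−1)·157²]/(6+14−2) = 25549
t = (673 − 910)/√[25549·(1/6 + 1/14)] = -3.039
df = n₁ + n₂ − 2 = 18
p-value = P(T ≤ -3.039) ≈ 0.004
Since p ≈ 0.004 < α = 0.025, reject H0; the data support H1.

-3.039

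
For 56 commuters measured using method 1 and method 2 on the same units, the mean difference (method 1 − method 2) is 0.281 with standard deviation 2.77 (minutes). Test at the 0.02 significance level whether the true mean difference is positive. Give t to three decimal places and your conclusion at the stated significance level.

H0: μ_d = 0; H1: μ_d > 0 (paired t-test on the differences, right-tailed).
t = d̄/(s_d/√n) = 0.281/(2.77/√56) = 0.759
df = n − 1 = 55
p-value = P(T ≥ 0.759) ≈ 0.2255
Since p ≈ 0.2255 > α = 0.02, fail to reject H0; the data do not provide sufficient evidence against H0.

t = 0.759; fail to reject H0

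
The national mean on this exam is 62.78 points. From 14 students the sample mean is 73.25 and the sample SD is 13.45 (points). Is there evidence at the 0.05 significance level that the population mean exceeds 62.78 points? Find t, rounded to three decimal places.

2.913

H0: μ = 62.78; H1: μ > 62.78 (one-sample t-test, right-tailed).
t = (x̄ − μ₀)/(s/√n) = (73.25 − 62.78)/(13.45/√14) = 2.913
df = n − 1 = 13
p-value = P(T ≥ 2.913) ≈ 0.0061
Since p ≈ 0.0061 < α = 0.05, reject H0; the evidence is statistically significant.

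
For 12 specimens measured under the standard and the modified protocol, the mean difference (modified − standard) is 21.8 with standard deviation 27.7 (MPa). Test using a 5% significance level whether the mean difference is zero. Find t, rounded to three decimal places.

2.726

H0: μ_d = 0; H1: μ_d ≠ 0 (paired t-test on the differences, two-sided).
t = d̄/(s_d/√n) = 21.8/(27.7/√12) = 2.726
df = n − 1 = 11
Two-sided p-value ≈ 0.0197
Since p ≈ 0.0197 < α = 0.05, reject H0; the evidence is statistically significant.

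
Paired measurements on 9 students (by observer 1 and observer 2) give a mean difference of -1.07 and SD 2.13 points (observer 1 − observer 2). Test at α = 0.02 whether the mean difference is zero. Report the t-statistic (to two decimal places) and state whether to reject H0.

t = -1.51; fail to reject H0

H0: μ_d = 0; H1: μ_d ≠ 0 (paired t-test on the differences, two-sided).
t = d̄/(s_d/√n) = -1.07/(2.13/√9) = -1.51
df = n − 1 = 8
Two-sided p-value ≈ 0.1702
Since p ≈ 0.1702 > α = 0.02, fail to reject H0; the evidence is not statistically significant.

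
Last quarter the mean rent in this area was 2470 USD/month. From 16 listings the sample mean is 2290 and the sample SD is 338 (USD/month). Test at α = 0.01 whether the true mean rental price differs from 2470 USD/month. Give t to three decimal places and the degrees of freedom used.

t = -2.130, df = 15

H0: μ = 2470; H1: μ ≠ 2470 (one-sample t-test, two-sided).
t = (x̄ − μ₀)/(s/√n) = (2290 − 2470)/(338/√16) = -2.130
df = n − 1 = 15
Two-sided p-value ≈ 0.0501
Since p ≈ 0.0501 > α = 0.01, fail to reject H0; the evidence is not statistically significant.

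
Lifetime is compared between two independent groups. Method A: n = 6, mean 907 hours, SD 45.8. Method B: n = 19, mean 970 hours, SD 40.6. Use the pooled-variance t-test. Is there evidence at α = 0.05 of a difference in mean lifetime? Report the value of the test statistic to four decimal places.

-3.2196

Let group 1 = method A, group 2 = method B. H0: μ_1 = μ_2; H1: μ_1 ≠ μ_2 (two-sample pooled-variance t-test, two-sided).
s_p² = [(6−1)·45.8² + (19−1)·40.6²]/(6+19−2) = 1746.03
t = (907 − 970)/√[1746.03·(1/6 + 1/19)] = -3.2196
df = n₁ + n₂ − 2 = 23
Two-sided p-value ≈ 0.0038
Since p ≈ 0.0038 < α = 0.05, reject H0; the data support H1.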